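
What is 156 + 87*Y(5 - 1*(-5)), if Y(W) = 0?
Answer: 156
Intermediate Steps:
156 + 87*Y(5 - 1*(-5)) = 156 + 87*0 = 156 + 0 = 156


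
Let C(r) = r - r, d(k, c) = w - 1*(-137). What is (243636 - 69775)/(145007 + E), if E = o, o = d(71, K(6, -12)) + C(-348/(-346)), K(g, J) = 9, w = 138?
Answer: 173861/145282 ≈ 1.1967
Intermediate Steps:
d(k, c) = 275 (d(k, c) = 138 - 1*(-137) = 138 + 137 = 275)
C(r) = 0
o = 275 (o = 275 + 0 = 275)
E = 275
(243636 - 69775)/(145007 + E) = (243636 - 69775)/(145007 + 275) = 173861/145282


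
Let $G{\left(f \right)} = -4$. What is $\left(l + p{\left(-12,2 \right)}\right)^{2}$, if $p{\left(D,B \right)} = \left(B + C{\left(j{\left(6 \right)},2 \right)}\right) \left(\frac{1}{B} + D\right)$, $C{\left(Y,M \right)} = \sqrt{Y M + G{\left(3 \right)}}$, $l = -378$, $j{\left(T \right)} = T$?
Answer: $161859 + 18446 \sqrt{2} \approx 1.8795 \cdot 10^{5}$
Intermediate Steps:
$C{\left(Y,M \right)} = \sqrt{-4 + M Y}$ ($C{\left(Y,M \right)} = \sqrt{Y M - 4} = \sqrt{M Y - 4} = \sqrt{-4 + M Y}$)
$p{\left(D,B \right)} = \left(B + 2 \sqrt{2}\right) \left(D + \frac{1}{B}\right)$ ($p{\left(D,B \right)} = \left(B + \sqrt{-4 + 2 \cdot 6}\right) \left(\frac{1}{B} + D\right) = \left(B + \sqrt{-4 + 12}\right) \left(D + \frac{1}{B}\right) = \left(B + \sqrt{8}\right) \left(D + \frac{1}{B}\right) = \left(B + 2 \sqrt{2}\right) \left(D + \frac{1}{B}\right)$)
$\left(l + p{\left(-12,2 \right)}\right)^{2} = \left(-378 + \left(1 + 2 \left(-12\right) + 2 \left(-12\right) \sqrt{2} + \frac{2 \sqrt{2}}{2}\right)\right)^{2} = \left(-378 + \left(1 - 24 - 24 \sqrt{2} + 2 \sqrt{2} \cdot \frac{1}{2}\right)\right)^{2} = \left(-378 + \left(1 - 24 - 24 \sqrt{2} + \sqrt{2}\right)\right)^{2} = \left(-378 - \left(23 + 23 \sqrt{2}\right)\right)^{2} = \left(-401 - 23 \sqrt{2}\right)^{2}$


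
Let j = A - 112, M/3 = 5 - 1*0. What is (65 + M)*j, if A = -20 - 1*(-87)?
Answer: -3600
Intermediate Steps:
M = 15 (M = 3*(5 - 1*0) = 3*(5 + 0) = 3*5 = 15)
A = 67 (A = -20 + 87 = 67)
j = -45 (j = 67 - 112 = -45)
(65 + M)*j = (65 + 15)*(-45) = 80*(-45) = -3600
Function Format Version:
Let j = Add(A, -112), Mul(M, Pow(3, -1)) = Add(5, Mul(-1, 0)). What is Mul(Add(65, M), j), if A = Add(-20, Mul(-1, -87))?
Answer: -3600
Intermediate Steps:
M = 15 (M = Mul(3, Add(5, Mul(-1, 0))) = Mul(3, Add(5, 0)) = Mul(3, 5) = 15)
A = 67 (A = Add(-20, 87) = 67)
j = -45 (j = Add(67, -112) = -45)
Mul(Add(65, M), j) = Mul(Add(65, 15), -45) = Mul(80, -45) = -3600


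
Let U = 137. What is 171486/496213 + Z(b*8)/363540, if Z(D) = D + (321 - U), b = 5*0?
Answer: 15608330908/45098318505 ≈ 0.34610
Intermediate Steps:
b = 0
Z(D) = 184 + D (Z(D) = D + (321 - 1*137) = D + (321 - 137) = D + 184 = 184 + D)
171486/496213 + Z(b*8)/363540 = 171486/496213 + (184 + 0*8)/363540 = 171486*(1/496213) + (184 + 0)*(1/363540) = 171486/496213 + 184*(1/363540) = 171486/496213 + 46/90885 = 15608330908/45098318505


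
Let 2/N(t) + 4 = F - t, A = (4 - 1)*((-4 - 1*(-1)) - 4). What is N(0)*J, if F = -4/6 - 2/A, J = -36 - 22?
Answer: 203/8 ≈ 25.375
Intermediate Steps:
J = -58
A = -21 (A = 3*((-4 + 1) - 4) = 3*(-3 - 4) = 3*(-7) = -21)
F = -4/7 (F = -4/6 - 2/(-21) = -4*⅙ - 2*(-1/21) = -⅔ + 2/21 = -4/7 ≈ -0.57143)
N(t) = 2/(-32/7 - t) (N(t) = 2/(-4 + (-4/7 - t)) = 2/(-32/7 - t))
N(0)*J = -14/(32 + 7*0)*(-58) = -14/(32 + 0)*(-58) = -14/32*(-58) = -14*1/32*(-58) = -7/16*(-58) = 203/8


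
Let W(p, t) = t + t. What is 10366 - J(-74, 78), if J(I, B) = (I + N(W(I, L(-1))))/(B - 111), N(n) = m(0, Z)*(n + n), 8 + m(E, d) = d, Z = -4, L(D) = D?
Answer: 342052/33 ≈ 10365.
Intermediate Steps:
m(E, d) = -8 + d
W(p, t) = 2*t
N(n) = -24*n (N(n) = (-8 - 4)*(n + n) = -24*n)
J(I, B) = (48 + I)/(-111 + B) (J(I, B) = (I - 48*(-1))/(B - 111) = (I - 24*(-2))/(-111 + B) = (I + 48)/(-111 + B) = (48 + I)/(-111 + B))
10366 - J(-74, 78) = 10366 - (48 - 74)/(-111 + 78) = 10366 - (-26)/(-33) = 10366 - (-1)*(-26)/33 = 10366 - 1*26/33 = 10366 - 26/33 = 342052/33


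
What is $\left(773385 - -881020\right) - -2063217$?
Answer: $3717622$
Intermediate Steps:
$\left(773385 - -881020\right) - -2063217 = \left(773385 + 881020\right) + 2063217 = 1654405 + 2063217 = 3717622$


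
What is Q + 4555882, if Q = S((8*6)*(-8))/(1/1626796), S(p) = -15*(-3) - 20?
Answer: 45225782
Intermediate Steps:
S(p) = 25 (S(p) = 45 - 20 = 25)
Q = 40669900 (Q = 25/(1/1626796) = 25*1626796 = 40669900)
Q + 4555882 = 40669900 + 4555882 = 45225782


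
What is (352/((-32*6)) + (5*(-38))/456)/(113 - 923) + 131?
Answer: 47161/360 ≈ 131.00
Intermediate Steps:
(352/((-32*6)) + (5*(-38))/456)/(113 - 923) + 131 = (352/(-192) - 190*1/456)/(-810) + 131 = -(352*(-1/192) - 5/12)/810 + 131 = -(-11/6 - 5/12)/810 + 131 = -1/810*(-9/4) + 131 = 1/360 + 131 = 47161/360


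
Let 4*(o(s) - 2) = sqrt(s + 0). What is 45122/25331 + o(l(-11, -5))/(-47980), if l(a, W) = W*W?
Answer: 8659484937/4861525520 ≈ 1.7812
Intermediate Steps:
l(a, W) = W**2
o(s) = 2 + sqrt(s)/4 (o(s) = 2 + sqrt(s + 0)/4 = 2 + sqrt(s)/4)
45122/25331 + o(l(-11, -5))/(-47980) = 45122/25331 + (2 + sqrt((-5)**2)/4)/(-47980) = 45122*(1/25331) + (2 + sqrt(25)/4)*(-1/47980) = 45122/25331 + (2 + (1/4)*5)*(-1/47980) = 45122/25331 + (2 + 5/4)*(-1/47980) = 45122/25331 + (13/4)*(-1/47980) = 45122/25331 - 13/191920 = 8659484937/4861525520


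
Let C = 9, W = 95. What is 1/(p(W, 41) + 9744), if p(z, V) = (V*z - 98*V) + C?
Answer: 1/9630 ≈ 0.00010384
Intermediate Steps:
p(z, V) = 9 - 98*V + V*z (p(z, V) = (V*z - 98*V) + 9 = (-98*V + V*z) + 9 = 9 - 98*V + V*z)
1/(p(W, 41) + 9744) = 1/((9 - 98*41 + 41*95) + 9744) = 1/((9 - 4018 + 3895) + 9744) = 1/(-114 + 9744) = 1/9630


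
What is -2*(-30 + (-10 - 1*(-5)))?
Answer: 70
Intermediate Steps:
-2*(-30 + (-10 - 1*(-5))) = -2*(-30 + (-10 + 5)) = -2*(-30 - 5) = -2*(-35) = 70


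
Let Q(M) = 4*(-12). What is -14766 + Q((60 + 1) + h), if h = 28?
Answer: -14814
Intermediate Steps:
Q(M) = -48
-14766 + Q((60 + 1) + h) = -14766 - 48 = -14814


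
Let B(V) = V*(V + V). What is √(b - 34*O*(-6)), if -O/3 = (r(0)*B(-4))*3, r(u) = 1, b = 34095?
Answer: I*√24657 ≈ 157.03*I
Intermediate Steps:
B(V) = 2*V² (B(V) = V*(2*V) = 2*V²)
O = -288 (O = -3*1*(2*(-4)²)*3 = -3*1*(2*16)*3 = -3*1*32*3 = -96*3 = -3*96 = -288)
√(b - 34*O*(-6)) = √(34095 - 34*(-288)*(-6)) = √(34095 + 9792*(-6)) = √(34095 - 58752) = √(-24657) = I*√24657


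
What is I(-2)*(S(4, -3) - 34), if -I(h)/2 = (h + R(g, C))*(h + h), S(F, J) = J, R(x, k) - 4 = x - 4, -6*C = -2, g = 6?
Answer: -1184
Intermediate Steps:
C = ⅓ (C = -⅙*(-2) = ⅓ ≈ 0.33333)
R(x, k) = x (R(x, k) = 4 + (x - 4) = 4 + (-4 + x) = x)
I(h) = -4*h*(6 + h) (I(h) = -2*(h + 6)*(h + h) = -2*(6 + h)*2*h = -4*h*(6 + h))
I(-2)*(S(4, -3) - 34) = (-4*(-2)*(6 - 2))*(-3 - 34) = -4*(-2)*4*(-37) = 32*(-37) = -1184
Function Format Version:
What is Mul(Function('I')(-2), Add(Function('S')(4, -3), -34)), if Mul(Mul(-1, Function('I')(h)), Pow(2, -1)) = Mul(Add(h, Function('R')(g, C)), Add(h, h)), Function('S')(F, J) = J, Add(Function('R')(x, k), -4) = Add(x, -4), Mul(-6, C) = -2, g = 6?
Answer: -1184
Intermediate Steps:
C = Rational(1, 3) (C = Mul(Rational(-1, 6), -2) = Rational(1, 3) ≈ 0.33333)
Function('R')(x, k) = x (Function('R')(x, k) = Add(4, Add(x, -4)) = Add(4, Add(-4, x)) = x)
Function('I')(h) = Mul(-4, h, Add(6, h)) (Function('I')(h) = Mul(-2, Mul(Add(h, 6), Add(h, h))) = Mul(-2, Mul(Add(6, h), Mul(2, h))) = Mul(-2, Mul(2, h, Add(6, h))) = Mul(-4, h, Add(6, h)))
Mul(Function('I')(-2), Add(Function('S')(4, -3), -34)) = Mul(Mul(-4, -2, Add(6, -2)), Add(-3, -34)) = Mul(Mul(-4, -2, 4), -37) = Mul(32, -37) = -1184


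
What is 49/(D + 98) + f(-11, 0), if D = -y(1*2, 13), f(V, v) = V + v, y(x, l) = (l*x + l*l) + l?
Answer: -1259/110 ≈ -11.445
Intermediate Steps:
y(x, l) = l + l² + l*x (y(x, l) = (l*x + l²) + l = (l² + l*x) + l = l + l² + l*x)
D = -208 (D = -13*(1 + 13 + 1*2) = -13*(1 + 13 + 2) = -13*16 = -1*208 = -208)
49/(D + 98) + f(-11, 0) = 49/(-208 + 98) + (-11 + 0) = 49/(-110) - 11 = -1/110*49 - 11 = -49/110 - 11 = -1259/110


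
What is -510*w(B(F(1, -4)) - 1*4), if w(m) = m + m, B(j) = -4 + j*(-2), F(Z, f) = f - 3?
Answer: -6120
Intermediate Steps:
F(Z, f) = -3 + f
B(j) = -4 - 2*j
w(m) = 2*m
-510*w(B(F(1, -4)) - 1*4) = -1020*((-4 - 2*(-3 - 4)) - 1*4) = -1020*((-4 - 2*(-7)) - 4) = -1020*((-4 + 14) - 4) = -1020*(10 - 4) = -1020*6 = -510*12 = -6120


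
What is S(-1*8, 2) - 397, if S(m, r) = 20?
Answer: -377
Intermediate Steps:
S(-1*8, 2) - 397 = 20 - 397 = -377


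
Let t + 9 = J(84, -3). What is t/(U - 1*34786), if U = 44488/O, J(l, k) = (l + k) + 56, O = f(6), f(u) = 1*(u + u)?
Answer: -96/23309 ≈ -0.0041186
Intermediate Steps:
f(u) = 2*u (f(u) = 1*(2*u) = 2*u)
O = 12 (O = 2*6 = 12)
J(l, k) = 56 + k + l (J(l, k) = (k + l) + 56 = 56 + k + l)
t = 128 (t = -9 + (56 - 3 + 84) = -9 + 137 = 128)
U = 11122/3 (U = 44488/12 = 44488*(1/12) = 11122/3 ≈ 3707.3)
t/(U - 1*34786) = 128/(11122/3 - 1*34786) = 128/(11122/3 - 34786) = 128/(-93236/3) = 128*(-3/93236) = -96/23309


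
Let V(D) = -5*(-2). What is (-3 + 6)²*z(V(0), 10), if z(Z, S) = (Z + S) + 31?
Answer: 459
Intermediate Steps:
V(D) = 10
z(Z, S) = 31 + S + Z (z(Z, S) = (S + Z) + 31 = 31 + S + Z)
(-3 + 6)²*z(V(0), 10) = (-3 + 6)²*(31 + 10 + 10) = 3²*51 = 9*51 = 459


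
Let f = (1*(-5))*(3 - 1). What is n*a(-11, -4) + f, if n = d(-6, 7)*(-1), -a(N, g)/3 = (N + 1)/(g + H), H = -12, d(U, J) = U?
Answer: -85/4 ≈ -21.250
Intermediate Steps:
f = -10 (f = -5*2 = -10)
a(N, g) = -3*(1 + N)/(-12 + g) (a(N, g) = -3*(N + 1)/(g - 12) = -3*(1 + N)/(-12 + g))
n = 6 (n = -6*(-1) = 6)
n*a(-11, -4) + f = 6*(3*(-1 - 1*(-11))/(-12 - 4)) - 10 = 6*(3*(-1 + 11)/(-16)) - 10 = 6*(3*(-1/16)*10) - 10 = 6*(-15/8) - 10 = -45/4 - 10 = -85/4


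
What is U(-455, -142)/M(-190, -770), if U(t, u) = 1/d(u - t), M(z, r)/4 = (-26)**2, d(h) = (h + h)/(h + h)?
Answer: 1/2704 ≈ 0.00036982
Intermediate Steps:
d(h) = 1 (d(h) = (2*h)/((2*h)) = (2*h)*(1/(2*h)) = 1)
M(z, r) = 2704 (M(z, r) = 4*(-26)**2 = 4*676 = 2704)
U(t, u) = 1 (U(t, u) = 1/1 = 1)
U(-455, -142)/M(-190, -770) = 1/2704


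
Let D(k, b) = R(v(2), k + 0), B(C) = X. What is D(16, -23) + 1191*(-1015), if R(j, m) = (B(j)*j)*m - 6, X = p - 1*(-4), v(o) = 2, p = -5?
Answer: -1208903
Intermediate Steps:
X = -1 (X = -5 - 1*(-4) = -5 + 4 = -1)
B(C) = -1
R(j, m) = -6 - j*m (R(j, m) = (-j)*m - 6 = -j*m - 6 = -6 - j*m)
D(k, b) = -6 - 2*k (D(k, b) = -6 - 1*2*(k + 0) = -6 - 1*2*k = -6 - 2*k)
D(16, -23) + 1191*(-1015) = (-6 - 2*16) + 1191*(-1015) = (-6 - 32) - 1208865 = -38 - 1208865 = -1208903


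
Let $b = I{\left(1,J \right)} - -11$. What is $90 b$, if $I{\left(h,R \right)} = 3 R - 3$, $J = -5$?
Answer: $-630$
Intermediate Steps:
$I{\left(h,R \right)} = -3 + 3 R$
$b = -7$ ($b = \left(-3 + 3 \left(-5\right)\right) - -11 = \left(-3 - 15\right) + 11 = -18 + 11 = -7$)
$90 b = 90 \left(-7\right) = -630$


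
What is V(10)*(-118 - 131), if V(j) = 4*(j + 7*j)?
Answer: -79680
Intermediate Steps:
V(j) = 32*j (V(j) = 4*(8*j) = 32*j)
V(10)*(-118 - 131) = (32*10)*(-118 - 131) = 320*(-249) = -79680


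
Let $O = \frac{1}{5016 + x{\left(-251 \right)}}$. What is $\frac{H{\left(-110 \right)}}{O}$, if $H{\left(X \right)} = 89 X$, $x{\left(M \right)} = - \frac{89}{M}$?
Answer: $- \frac{12326637950}{251} \approx -4.911 \cdot 10^{7}$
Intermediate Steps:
$O = \frac{251}{1259105}$ ($O = \frac{1}{5016 - \frac{89}{-251}} = \frac{1}{5016 - - \frac{89}{251}} = \frac{1}{5016 + \frac{89}{251}} = \frac{1}{\frac{1259105}{251}} = \frac{251}{1259105} \approx 0.00019935$)
$\frac{H{\left(-110 \right)}}{O} = \frac{89 \left(-110\right)}{\frac{251}{1259105}} = \left(-9790\right) \frac{1259105}{251} = - \frac{12326637950}{251}$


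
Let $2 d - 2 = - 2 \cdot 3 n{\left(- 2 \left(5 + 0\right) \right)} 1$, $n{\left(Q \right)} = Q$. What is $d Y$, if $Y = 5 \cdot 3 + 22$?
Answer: $1147$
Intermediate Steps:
$Y = 37$ ($Y = 15 + 22 = 37$)
$d = 31$ ($d = 1 + \frac{\left(-2\right) 3 \left(- 2 \left(5 + 0\right)\right) 1}{2} = 1 + \frac{\left(-2\right) 3 \left(\left(-2\right) 5\right) 1}{2} = 1 + \frac{\left(-2\right) 3 \left(-10\right) 1}{2} = 1 + \frac{\left(-2\right) \left(\left(-30\right) 1\right)}{2} = 1 + \frac{\left(-2\right) \left(-30\right)}{2} = 1 + \frac{1}{2} \cdot 60 = 1 + 30 = 31$)
$d Y = 31 \cdot 37 = 1147$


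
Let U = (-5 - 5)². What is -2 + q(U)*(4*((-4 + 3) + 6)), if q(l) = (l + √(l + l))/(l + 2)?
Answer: 898/51 + 100*√2/51 ≈ 20.381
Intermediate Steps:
U = 100 (U = (-10)² = 100)
q(l) = (l + √2*√l)/(2 + l) (q(l) = (l + √(2*l))/(2 + l) = (l + √2*√l)/(2 + l))
-2 + q(U)*(4*((-4 + 3) + 6)) = -2 + ((100 + √2*√100)/(2 + 100))*(4*((-4 + 3) + 6)) = -2 + ((100 + √2*10)/102)*(4*(-1 + 6)) = -2 + ((100 + 10*√2)/102)*(4*5) = -2 + (50/51 + 5*√2/51)*20 = -2 + (1000/51 + 100*√2/51) = 898/51 + 100*√2/51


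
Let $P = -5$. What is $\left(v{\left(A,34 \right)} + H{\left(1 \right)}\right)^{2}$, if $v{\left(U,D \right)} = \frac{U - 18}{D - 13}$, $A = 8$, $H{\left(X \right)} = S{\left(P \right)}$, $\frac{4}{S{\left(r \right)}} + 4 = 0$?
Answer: $\frac{961}{441} \approx 2.1791$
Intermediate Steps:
$S{\left(r \right)} = -1$ ($S{\left(r \right)} = \frac{4}{-4 + 0} = \frac{4}{-4} = 4 \left(- \frac{1}{4}\right) = -1$)
$H{\left(X \right)} = -1$
$v{\left(U,D \right)} = \frac{-18 + U}{-13 + D}$
$\left(v{\left(A,34 \right)} + H{\left(1 \right)}\right)^{2} = \left(\frac{-18 + 8}{-13 + 34} - 1\right)^{2} = \left(\frac{1}{21} \left(-10\right) - 1\right)^{2} = \left(- \frac{10}{21} - 1\right)^{2} = \left(- \frac{31}{21}\right)^{2} = \frac{961}{441}$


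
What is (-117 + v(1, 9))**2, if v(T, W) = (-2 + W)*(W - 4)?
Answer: 6724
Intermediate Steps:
v(T, W) = (-4 + W)*(-2 + W) (v(T, W) = (-2 + W)*(-4 + W) = (-4 + W)*(-2 + W))
(-117 + v(1, 9))**2 = (-117 + (8 + 9**2 - 6*9))**2 = (-117 + (8 + 81 - 54))**2 = (-117 + 35)**2 = (-82)**2 = 6724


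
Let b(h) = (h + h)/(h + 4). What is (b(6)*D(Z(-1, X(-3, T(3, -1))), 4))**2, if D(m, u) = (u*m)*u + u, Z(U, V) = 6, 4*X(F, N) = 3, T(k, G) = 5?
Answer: 14400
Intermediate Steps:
X(F, N) = 3/4 (X(F, N) = (1/4)*3 = 3/4)
D(m, u) = u + m*u**2 (D(m, u) = (m*u)*u + u = m*u**2 + u = u + m*u**2)
b(h) = 2*h/(4 + h) (b(h) = (2*h)/(4 + h) = 2*h/(4 + h))
(b(6)*D(Z(-1, X(-3, T(3, -1))), 4))**2 = ((2*6/(4 + 6))*(4*(1 + 6*4)))**2 = ((2*6/10)*(4*(1 + 24)))**2 = ((2*6*(1/10))*(4*25))**2 = ((6/5)*100)**2 = 120**2 = 14400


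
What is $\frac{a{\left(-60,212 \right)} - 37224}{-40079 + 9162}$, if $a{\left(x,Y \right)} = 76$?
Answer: $\frac{37148}{30917} \approx 1.2015$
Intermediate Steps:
$\frac{a{\left(-60,212 \right)} - 37224}{-40079 + 9162} = \frac{76 - 37224}{-40079 + 9162} = - \frac{37148}{-30917} = \left(-37148\right) \left(- \frac{1}{30917}\right) = \frac{37148}{30917}$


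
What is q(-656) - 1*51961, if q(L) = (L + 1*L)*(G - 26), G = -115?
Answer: 133031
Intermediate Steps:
q(L) = -282*L (q(L) = (L + 1*L)*(-115 - 26) = (L + L)*(-141) = (2*L)*(-141) = -282*L)
q(-656) - 1*51961 = -282*(-656) - 1*51961 = 184992 - 51961 = 133031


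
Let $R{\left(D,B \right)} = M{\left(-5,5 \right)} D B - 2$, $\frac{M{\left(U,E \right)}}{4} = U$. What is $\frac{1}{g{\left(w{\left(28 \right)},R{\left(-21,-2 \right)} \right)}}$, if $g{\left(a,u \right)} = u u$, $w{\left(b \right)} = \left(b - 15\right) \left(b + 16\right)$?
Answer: $\frac{1}{708964} \approx 1.4105 \cdot 10^{-6}$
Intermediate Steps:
$M{\left(U,E \right)} = 4 U$
$w{\left(b \right)} = \left(-15 + b\right) \left(16 + b\right)$
$R{\left(D,B \right)} = -2 - 20 B D$ ($R{\left(D,B \right)} = 4 \left(-5\right) D B - 2 = - 20 D B - 2 = - 20 B D - 2 = -2 - 20 B D$)
$g{\left(a,u \right)} = u^{2}$
$\frac{1}{g{\left(w{\left(28 \right)},R{\left(-21,-2 \right)} \right)}} = \frac{1}{\left(-2 - \left(-40\right) \left(-21\right)\right)^{2}} = \frac{1}{\left(-2 - 840\right)^{2}} = \frac{1}{\left(-842\right)^{2}} = \frac{1}{708964}$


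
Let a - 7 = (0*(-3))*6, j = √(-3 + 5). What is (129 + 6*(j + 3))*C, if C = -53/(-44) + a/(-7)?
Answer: 1323/44 + 27*√2/22 ≈ 31.804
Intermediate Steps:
j = √2 ≈ 1.4142
a = 7 (a = 7 + (0*(-3))*6 = 7 + 0*6 = 7 + 0 = 7)
C = 9/44 (C = -53/(-44) + 7/(-7) = -53*(-1/44) + 7*(-⅐) = 53/44 - 1 = 9/44 ≈ 0.20455)
(129 + 6*(j + 3))*C = (129 + 6*(√2 + 3))*(9/44) = (129 + 6*(3 + √2))*(9/44) = (129 + (18 + 6*√2))*(9/44) = (147 + 6*√2)*(9/44) = 1323/44 + 27*√2/22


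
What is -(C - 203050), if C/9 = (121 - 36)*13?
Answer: 193105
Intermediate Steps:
C = 9945 (C = 9*((121 - 36)*13) = 9*(85*13) = 9*1105 = 9945)
-(C - 203050) = -(9945 - 203050) = -1*(-193105) = 193105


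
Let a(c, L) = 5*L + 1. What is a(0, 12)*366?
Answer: 22326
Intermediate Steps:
a(c, L) = 1 + 5*L
a(0, 12)*366 = (1 + 5*12)*366 = (1 + 60)*366 = 61*366 = 22326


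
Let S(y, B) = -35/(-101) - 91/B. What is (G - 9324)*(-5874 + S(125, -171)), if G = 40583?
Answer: -3170746599602/17271 ≈ -1.8359e+8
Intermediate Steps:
S(y, B) = 35/101 - 91/B (S(y, B) = -35*(-1/101) - 91/B = 35/101 - 91/B)
(G - 9324)*(-5874 + S(125, -171)) = (40583 - 9324)*(-5874 + (35/101 - 91/(-171))) = 31259*(-5874 + (35/101 - 91*(-1/171))) = 31259*(-5874 + (35/101 + 91/171)) = 31259*(-5874 + 15176/17271) = 31259*(-101434678/17271) = -3170746599602/17271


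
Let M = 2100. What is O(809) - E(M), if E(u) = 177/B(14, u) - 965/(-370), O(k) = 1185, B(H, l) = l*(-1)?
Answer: 30626133/25900 ≈ 1182.5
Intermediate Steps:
B(H, l) = -l
E(u) = 193/74 - 177/u (E(u) = 177/((-u)) - 965/(-370) = 177*(-1/u) - 965*(-1/370) = -177/u + 193/74 = 193/74 - 177/u)
O(809) - E(M) = 1185 - (193/74 - 177/2100) = 1185 - (193/74 - 177*1/2100) = 1185 - (193/74 - 59/700) = 1185 - 1*65367/25900 = 1185 - 65367/25900 = 30626133/25900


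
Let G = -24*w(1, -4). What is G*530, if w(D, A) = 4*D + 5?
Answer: -114480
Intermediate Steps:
w(D, A) = 5 + 4*D
G = -216 (G = -24*(5 + 4*1) = -24*(5 + 4) = -24*9 = -216)
G*530 = -216*530 = -114480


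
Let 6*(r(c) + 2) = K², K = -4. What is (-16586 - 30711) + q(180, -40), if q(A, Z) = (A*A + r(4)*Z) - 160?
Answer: -45251/3 ≈ -15084.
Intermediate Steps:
r(c) = ⅔ (r(c) = -2 + (⅙)*(-4)² = -2 + (⅙)*16 = -2 + 8/3 = ⅔)
q(A, Z) = -160 + A² + 2*Z/3 (q(A, Z) = (A*A + 2*Z/3) - 160 = (A² + 2*Z/3) - 160 = -160 + A² + 2*Z/3)
(-16586 - 30711) + q(180, -40) = (-16586 - 30711) + (-160 + 180² + (⅔)*(-40)) = -47297 + (-160 + 32400 - 80/3) = -47297 + 96640/3 = -45251/3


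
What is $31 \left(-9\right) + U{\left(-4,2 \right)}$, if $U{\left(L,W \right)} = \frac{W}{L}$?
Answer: $- \frac{559}{2} \approx -279.5$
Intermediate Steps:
$31 \left(-9\right) + U{\left(-4,2 \right)} = 31 \left(-9\right) + \frac{2}{-4} = -279 + 2 \left(- \frac{1}{4}\right) = -279 - \frac{1}{2} = - \frac{559}{2}$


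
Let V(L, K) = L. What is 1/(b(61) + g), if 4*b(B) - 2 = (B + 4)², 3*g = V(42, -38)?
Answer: 4/4283 ≈ 0.00093392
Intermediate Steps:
g = 14 (g = (⅓)*42 = 14)
b(B) = ½ + (4 + B)²/4 (b(B) = ½ + (B + 4)²/4 = ½ + (4 + B)²/4)
1/(b(61) + g) = 1/((½ + (4 + 61)²/4) + 14) = 1/((½ + (¼)*65²) + 14) = 1/((½ + (¼)*4225) + 14) = 1/((½ + 4225/4) + 14) = 1/(4227/4 + 14) = 1/(4283/4) = 4/4283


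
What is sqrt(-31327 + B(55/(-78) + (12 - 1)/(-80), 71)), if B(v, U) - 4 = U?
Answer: 2*I*sqrt(7813) ≈ 176.78*I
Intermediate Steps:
B(v, U) = 4 + U
sqrt(-31327 + B(55/(-78) + (12 - 1)/(-80), 71)) = sqrt(-31327 + (4 + 71)) = sqrt(-31327 + 75) = sqrt(-31252) = 2*I*sqrt(7813)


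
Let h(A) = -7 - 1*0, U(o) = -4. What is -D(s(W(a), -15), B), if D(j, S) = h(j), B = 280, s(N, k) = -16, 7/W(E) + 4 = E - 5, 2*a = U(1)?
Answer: 7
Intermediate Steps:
a = -2 (a = (½)*(-4) = -2)
W(E) = 7/(-9 + E) (W(E) = 7/(-4 + (E - 5)) = 7/(-4 + (-5 + E)) = 7/(-9 + E))
h(A) = -7 (h(A) = -7 + 0 = -7)
D(j, S) = -7
-D(s(W(a), -15), B) = -1*(-7) = 7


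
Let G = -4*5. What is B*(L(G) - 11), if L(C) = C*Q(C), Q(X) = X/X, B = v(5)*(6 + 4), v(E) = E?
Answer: -1550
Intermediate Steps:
B = 50 (B = 5*(6 + 4) = 5*10 = 50)
Q(X) = 1
G = -20
L(C) = C (L(C) = C*1 = C)
B*(L(G) - 11) = 50*(-20 - 11) = 50*(-31) = -1550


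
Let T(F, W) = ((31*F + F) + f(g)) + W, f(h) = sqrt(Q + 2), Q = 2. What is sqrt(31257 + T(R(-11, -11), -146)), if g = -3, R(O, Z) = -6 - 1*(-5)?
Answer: sqrt(31081) ≈ 176.30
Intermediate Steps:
R(O, Z) = -1 (R(O, Z) = -6 + 5 = -1)
f(h) = 2 (f(h) = sqrt(2 + 2) = sqrt(4) = 2)
T(F, W) = 2 + W + 32*F (T(F, W) = ((31*F + F) + 2) + W = (32*F + 2) + W = (2 + 32*F) + W = 2 + W + 32*F)
sqrt(31257 + T(R(-11, -11), -146)) = sqrt(31257 + (2 - 146 + 32*(-1))) = sqrt(31257 + (2 - 146 - 32)) = sqrt(31257 - 176) = sqrt(31081)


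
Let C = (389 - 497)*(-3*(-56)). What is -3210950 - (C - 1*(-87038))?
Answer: -3279844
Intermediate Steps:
C = -18144 (C = -108*168 = -18144)
-3210950 - (C - 1*(-87038)) = -3210950 - (-18144 - 1*(-87038)) = -3210950 - (-18144 + 87038) = -3210950 - 1*68894 = -3210950 - 68894 = -3279844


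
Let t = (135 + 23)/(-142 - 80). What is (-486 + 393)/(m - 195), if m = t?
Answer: 10323/21724 ≈ 0.47519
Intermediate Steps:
t = -79/111 (t = 158/(-222) = 158*(-1/222) = -79/111 ≈ -0.71171)
m = -79/111 ≈ -0.71171
(-486 + 393)/(m - 195) = (-486 + 393)/(-79/111 - 195) = -93/(-21724/111) = -93*(-111/21724) = 10323/21724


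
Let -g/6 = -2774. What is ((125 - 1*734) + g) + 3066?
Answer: 19101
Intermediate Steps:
g = 16644 (g = -6*(-2774) = 16644)
((125 - 1*734) + g) + 3066 = ((125 - 1*734) + 16644) + 3066 = ((125 - 734) + 16644) + 3066 = (-609 + 16644) + 3066 = 16035 + 3066 = 19101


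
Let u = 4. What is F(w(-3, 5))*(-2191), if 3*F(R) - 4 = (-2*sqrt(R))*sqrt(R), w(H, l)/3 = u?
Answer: 43820/3 ≈ 14607.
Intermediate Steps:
w(H, l) = 12 (w(H, l) = 3*4 = 12)
F(R) = 4/3 - 2*R/3 (F(R) = 4/3 + ((-2*sqrt(R))*sqrt(R))/3 = 4/3 + (-2*R)/3 = 4/3 - 2*R/3)
F(w(-3, 5))*(-2191) = (4/3 - 2/3*12)*(-2191) = (4/3 - 8)*(-2191) = -20/3*(-2191) = 43820/3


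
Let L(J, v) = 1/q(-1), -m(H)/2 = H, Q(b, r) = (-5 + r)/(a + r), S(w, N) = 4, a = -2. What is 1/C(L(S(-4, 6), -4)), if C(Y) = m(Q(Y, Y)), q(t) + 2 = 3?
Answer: -⅛ ≈ -0.12500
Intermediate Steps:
q(t) = 1 (q(t) = -2 + 3 = 1)
Q(b, r) = (-5 + r)/(-2 + r)
m(H) = -2*H
L(J, v) = 1 (L(J, v) = 1/1 = 1)
C(Y) = -2*(-5 + Y)/(-2 + Y)
1/C(L(S(-4, 6), -4)) = 1/(2*(5 - 1*1)/(-2 + 1)) = 1/(2*(5 - 1)/(-1)) = 1/(2*(-1)*4) = 1/(-8) = -⅛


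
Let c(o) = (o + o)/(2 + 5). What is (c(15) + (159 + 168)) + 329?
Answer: 4622/7 ≈ 660.29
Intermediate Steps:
c(o) = 2*o/7 (c(o) = (2*o)/7 = (2*o)*(⅐) = 2*o/7)
(c(15) + (159 + 168)) + 329 = ((2/7)*15 + (159 + 168)) + 329 = (30/7 + 327) + 329 = 2319/7 + 329 = 4622/7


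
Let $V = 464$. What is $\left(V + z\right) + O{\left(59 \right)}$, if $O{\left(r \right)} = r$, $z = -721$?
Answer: $-198$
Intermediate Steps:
$\left(V + z\right) + O{\left(59 \right)} = \left(464 - 721\right) + 59 = -257 + 59 = -198$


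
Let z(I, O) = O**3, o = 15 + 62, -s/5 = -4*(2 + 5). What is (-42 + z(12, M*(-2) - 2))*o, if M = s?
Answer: -1726787370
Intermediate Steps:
s = 140 (s = -(-20)*(2 + 5) = -(-20)*7 = -5*(-28) = 140)
M = 140
o = 77
(-42 + z(12, M*(-2) - 2))*o = (-42 + (140*(-2) - 2)**3)*77 = (-42 + (-280 - 2)**3)*77 = (-42 + (-282)**3)*77 = (-42 - 22425768)*77 = -22425810*77 = -1726787370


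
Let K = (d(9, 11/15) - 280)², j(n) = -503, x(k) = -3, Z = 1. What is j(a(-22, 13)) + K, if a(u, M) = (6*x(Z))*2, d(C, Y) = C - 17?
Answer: 82441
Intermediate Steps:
d(C, Y) = -17 + C
a(u, M) = -36 (a(u, M) = (6*(-3))*2 = -18*2 = -36)
K = 82944 (K = ((-17 + 9) - 280)² = (-8 - 280)² = (-288)² = 82944)
j(a(-22, 13)) + K = -503 + 82944 = 82441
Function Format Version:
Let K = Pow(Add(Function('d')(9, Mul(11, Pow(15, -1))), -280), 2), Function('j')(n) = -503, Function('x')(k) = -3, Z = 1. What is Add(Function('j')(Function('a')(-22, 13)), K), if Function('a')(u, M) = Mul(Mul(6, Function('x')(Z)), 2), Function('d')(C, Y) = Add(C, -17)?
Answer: 82441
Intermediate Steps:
Function('d')(C, Y) = Add(-17, C)
Function('a')(u, M) = -36 (Function('a')(u, M) = Mul(Mul(6, -3), 2) = Mul(-18, 2) = -36)
K = 82944 (K = Pow(Add(Add(-17, 9), -280), 2) = Pow(Add(-8, -280), 2) = Pow(-288, 2) = 82944)
Add(Function('j')(Function('a')(-22, 13)), K) = Add(-503, 82944) = 82441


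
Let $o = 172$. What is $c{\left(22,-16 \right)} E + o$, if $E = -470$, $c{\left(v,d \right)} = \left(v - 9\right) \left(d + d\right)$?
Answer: $195692$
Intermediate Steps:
$c{\left(v,d \right)} = 2 d \left(-9 + v\right)$ ($c{\left(v,d \right)} = \left(-9 + v\right) 2 d = 2 d \left(-9 + v\right)$)
$c{\left(22,-16 \right)} E + o = 2 \left(-16\right) \left(-9 + 22\right) \left(-470\right) + 172 = 2 \left(-16\right) 13 \left(-470\right) + 172 = \left(-416\right) \left(-470\right) + 172 = 195520 + 172 = 195692$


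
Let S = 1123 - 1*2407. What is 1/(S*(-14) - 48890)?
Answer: -1/30914 ≈ -3.2348e-5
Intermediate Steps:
S = -1284 (S = 1123 - 2407 = -1284)
1/(S*(-14) - 48890) = 1/(-1284*(-14) - 48890) = 1/(17976 - 48890) = 1/(-30914) = -1/30914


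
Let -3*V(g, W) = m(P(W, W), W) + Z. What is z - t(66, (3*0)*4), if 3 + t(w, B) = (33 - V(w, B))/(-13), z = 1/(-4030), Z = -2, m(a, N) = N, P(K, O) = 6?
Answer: 66337/12090 ≈ 5.4869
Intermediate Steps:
V(g, W) = ⅔ - W/3 (V(g, W) = -(W - 2)/3 = -(-2 + W)/3 = ⅔ - W/3)
z = -1/4030 ≈ -0.00024814
t(w, B) = -214/39 - B/39 (t(w, B) = -3 + (33 - (⅔ - B/3))/(-13) = -3 + (33 + (-⅔ + B/3))*(-1/13) = -3 + (97/3 + B/3)*(-1/13) = -3 + (-97/39 - B/39) = -214/39 - B/39)
z - t(66, (3*0)*4) = -1/4030 - (-214/39 - 3*0*4/39) = -1/4030 - (-214/39 - 0*4) = -1/4030 - (-214/39 - 1/39*0) = -1/4030 - (-214/39 + 0) = -1/4030 - 1*(-214/39) = -1/4030 + 214/39 = 66337/12090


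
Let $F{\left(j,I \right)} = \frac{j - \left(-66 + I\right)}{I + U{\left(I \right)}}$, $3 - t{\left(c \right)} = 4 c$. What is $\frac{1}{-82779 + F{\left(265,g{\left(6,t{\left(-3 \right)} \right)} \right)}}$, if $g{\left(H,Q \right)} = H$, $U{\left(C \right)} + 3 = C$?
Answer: $- \frac{9}{744686} \approx -1.2086 \cdot 10^{-5}$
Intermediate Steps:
$U{\left(C \right)} = -3 + C$
$t{\left(c \right)} = 3 - 4 c$
$F{\left(j,I \right)} = \frac{66 + j - I}{-3 + 2 I}$ ($F{\left(j,I \right)} = \frac{j - \left(-66 + I\right)}{I + \left(-3 + I\right)} = \frac{j - \left(-66 + I\right)}{-3 + 2 I} = \frac{66 + j - I}{-3 + 2 I}$)
$\frac{1}{-82779 + F{\left(265,g{\left(6,t{\left(-3 \right)} \right)} \right)}} = \frac{1}{-82779 + \frac{66 + 265 - 6}{-3 + 2 \cdot 6}} = \frac{1}{-82779 + \frac{66 + 265 - 6}{-3 + 12}} = \frac{1}{-82779 + \frac{1}{9} \cdot 325} = \frac{1}{-82779 + \frac{325}{9}} = \frac{1}{- \frac{744686}{9}} = - \frac{9}{744686}$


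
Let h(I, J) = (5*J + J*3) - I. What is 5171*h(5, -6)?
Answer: -274063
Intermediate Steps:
h(I, J) = -I + 8*J (h(I, J) = (5*J + 3*J) - I = 8*J - I = -I + 8*J)
5171*h(5, -6) = 5171*(-1*5 + 8*(-6)) = 5171*(-5 - 48) = 5171*(-53) = -274063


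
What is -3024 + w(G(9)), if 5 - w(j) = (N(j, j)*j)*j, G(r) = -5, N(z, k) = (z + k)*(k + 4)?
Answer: -3269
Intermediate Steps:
N(z, k) = (4 + k)*(k + z) (N(z, k) = (k + z)*(4 + k) = (4 + k)*(k + z))
w(j) = 5 - j**2*(2*j**2 + 8*j) (w(j) = 5 - (j**2 + 4*j + 4*j + j*j)*j*j = 5 - (j**2 + 4*j + 4*j + j**2)*j*j = 5 - (2*j**2 + 8*j)*j*j = 5 - j*(2*j**2 + 8*j)*j = 5 - j**2*(2*j**2 + 8*j))
-3024 + w(G(9)) = -3024 + (5 - 2*(-5)**3*(4 - 5)) = -3024 + (5 - 2*(-125)*(-1)) = -3024 + (5 - 250) = -3024 - 245 = -3269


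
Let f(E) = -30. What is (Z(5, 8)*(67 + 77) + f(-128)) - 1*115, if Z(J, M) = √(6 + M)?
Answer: -145 + 144*√14 ≈ 393.80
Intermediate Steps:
(Z(5, 8)*(67 + 77) + f(-128)) - 1*115 = (√(6 + 8)*(67 + 77) - 30) - 1*115 = (√14*144 - 30) - 115 = (144*√14 - 30) - 115 = (-30 + 144*√14) - 115 = -145 + 144*√14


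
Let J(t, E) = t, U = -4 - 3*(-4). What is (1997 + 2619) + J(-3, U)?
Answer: 4613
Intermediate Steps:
U = 8 (U = -4 + 12 = 8)
(1997 + 2619) + J(-3, U) = (1997 + 2619) - 3 = 4616 - 3 = 4613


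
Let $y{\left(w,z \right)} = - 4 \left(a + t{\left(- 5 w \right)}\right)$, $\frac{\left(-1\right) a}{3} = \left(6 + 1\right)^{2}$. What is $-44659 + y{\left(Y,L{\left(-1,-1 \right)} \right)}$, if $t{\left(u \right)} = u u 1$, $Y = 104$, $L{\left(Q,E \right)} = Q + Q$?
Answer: $-1125671$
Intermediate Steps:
$L{\left(Q,E \right)} = 2 Q$
$a = -147$ ($a = - 3 \left(6 + 1\right)^{2} = - 3 \cdot 7^{2} = \left(-3\right) 49 = -147$)
$t{\left(u \right)} = u^{2}$ ($t{\left(u \right)} = u^{2} \cdot 1 = u^{2}$)
$y{\left(w,z \right)} = 588 - 100 w^{2}$ ($y{\left(w,z \right)} = - 4 \left(-147 + \left(- 5 w\right)^{2}\right) = - 4 \left(-147 + 25 w^{2}\right) = 588 - 100 w^{2}$)
$-44659 + y{\left(Y,L{\left(-1,-1 \right)} \right)} = -44659 + \left(588 - 100 \cdot 104^{2}\right) = -44659 + \left(588 - 1081600\right) = -44659 - 1081012 = -1125671$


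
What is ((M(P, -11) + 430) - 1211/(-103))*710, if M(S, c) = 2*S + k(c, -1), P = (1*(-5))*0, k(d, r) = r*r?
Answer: 32378840/103 ≈ 3.1436e+5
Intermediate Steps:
k(d, r) = r**2
P = 0 (P = -5*0 = 0)
M(S, c) = 1 + 2*S (M(S, c) = 2*S + (-1)**2 = 2*S + 1 = 1 + 2*S)
((M(P, -11) + 430) - 1211/(-103))*710 = (((1 + 2*0) + 430) - 1211/(-103))*710 = (((1 + 0) + 430) - 1211*(-1/103))*710 = ((1 + 430) + 1211/103)*710 = (431 + 1211/103)*710 = (45604/103)*710 = 32378840/103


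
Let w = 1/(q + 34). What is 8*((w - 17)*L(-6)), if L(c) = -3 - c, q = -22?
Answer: -406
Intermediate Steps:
w = 1/12 (w = 1/(-22 + 34) = 1/12 ≈ 0.083333)
8*((w - 17)*L(-6)) = 8*((1/12 - 17)*(-3 - 1*(-6))) = 8*(-203*(-3 + 6)/12) = 8*(-203/12*3) = 8*(-203/4) = -406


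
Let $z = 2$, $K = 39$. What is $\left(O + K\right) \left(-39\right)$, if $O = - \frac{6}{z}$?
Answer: $-1404$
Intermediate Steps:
$O = -3$ ($O = - \frac{6}{2} = \left(-6\right) \frac{1}{2} = -3$)
$\left(O + K\right) \left(-39\right) = \left(-3 + 39\right) \left(-39\right) = 36 \left(-39\right) = -1404$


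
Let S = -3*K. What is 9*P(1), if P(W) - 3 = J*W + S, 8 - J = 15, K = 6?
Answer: -198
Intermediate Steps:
J = -7 (J = 8 - 1*15 = 8 - 15 = -7)
S = -18 (S = -3*6 = -18)
P(W) = -15 - 7*W (P(W) = 3 + (-7*W - 18) = 3 + (-18 - 7*W) = -15 - 7*W)
9*P(1) = 9*(-15 - 7*1) = 9*(-15 - 7) = 9*(-22) = -198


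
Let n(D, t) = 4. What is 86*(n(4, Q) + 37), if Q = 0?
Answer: 3526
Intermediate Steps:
86*(n(4, Q) + 37) = 86*(4 + 37) = 86*41 = 3526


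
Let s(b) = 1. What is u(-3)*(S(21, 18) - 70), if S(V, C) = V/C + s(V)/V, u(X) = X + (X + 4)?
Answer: 963/7 ≈ 137.57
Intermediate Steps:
u(X) = 4 + 2*X (u(X) = X + (4 + X) = 4 + 2*X)
S(V, C) = 1/V + V/C (S(V, C) = V/C + 1/V = 1/V + V/C)
u(-3)*(S(21, 18) - 70) = (4 + 2*(-3))*((1/21 + 21/18) - 70) = (4 - 6)*((1/21 + 21*(1/18)) - 70) = -2*((1/21 + 7/6) - 70) = -2*(17/14 - 70) = -2*(-963/14) = 963/7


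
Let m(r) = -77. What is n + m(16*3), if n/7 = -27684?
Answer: -193865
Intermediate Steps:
n = -193788 (n = 7*(-27684) = -193788)
n + m(16*3) = -193788 - 77 = -193865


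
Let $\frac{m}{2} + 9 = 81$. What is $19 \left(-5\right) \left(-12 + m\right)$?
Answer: $-12540$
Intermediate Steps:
$m = 144$ ($m = -18 + 2 \cdot 81 = -18 + 162 = 144$)
$19 \left(-5\right) \left(-12 + m\right) = 19 \left(-5\right) \left(-12 + 144\right) = \left(-95\right) 132 = -12540$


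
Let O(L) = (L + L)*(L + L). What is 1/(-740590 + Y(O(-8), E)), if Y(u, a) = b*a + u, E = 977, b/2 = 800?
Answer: 1/822866 ≈ 1.2153e-6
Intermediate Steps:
b = 1600 (b = 2*800 = 1600)
O(L) = 4*L² (O(L) = (2*L)*(2*L) = 4*L²)
Y(u, a) = u + 1600*a (Y(u, a) = 1600*a + u = u + 1600*a)
1/(-740590 + Y(O(-8), E)) = 1/(-740590 + (4*(-8)² + 1600*977)) = 1/(-740590 + (4*64 + 1563200)) = 1/(-740590 + (256 + 1563200)) = 1/(-740590 + 1563456) = 1/822866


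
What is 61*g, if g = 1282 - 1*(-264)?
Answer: 94306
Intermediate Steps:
g = 1546 (g = 1282 + 264 = 1546)
61*g = 61*1546 = 94306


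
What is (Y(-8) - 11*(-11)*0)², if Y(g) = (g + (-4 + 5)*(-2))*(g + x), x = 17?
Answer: 8100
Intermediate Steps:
Y(g) = (-2 + g)*(17 + g) (Y(g) = (g + (-4 + 5)*(-2))*(g + 17) = (g + 1*(-2))*(17 + g) = (g - 2)*(17 + g) = (-2 + g)*(17 + g))
(Y(-8) - 11*(-11)*0)² = ((-34 + (-8)² + 15*(-8)) - 11*(-11)*0)² = ((-34 + 64 - 120) + 121*0)² = (-90 + 0)² = (-90)² = 8100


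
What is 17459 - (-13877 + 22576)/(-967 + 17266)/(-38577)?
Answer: 10977634733756/628766523 ≈ 17459.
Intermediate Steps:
17459 - (-13877 + 22576)/(-967 + 17266)/(-38577) = 17459 - 8699/16299*(-1)/38577 = 17459 - 8699*(1/16299)*(-1)/38577 = 17459 - 8699*(-1)/(16299*38577) = 17459 - 1*(-8699/628766523) = 17459 + 8699/628766523 = 10977634733756/628766523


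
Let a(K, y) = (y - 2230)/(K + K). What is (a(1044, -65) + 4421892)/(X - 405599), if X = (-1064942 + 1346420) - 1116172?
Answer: -341959563/95915992 ≈ -3.5652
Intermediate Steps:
X = -834694 (X = 281478 - 1116172 = -834694)
a(K, y) = (-2230 + y)/(2*K) (a(K, y) = (-2230 + y)/((2*K)) = (-2230 + y)*(1/(2*K)) = (-2230 + y)/(2*K))
(a(1044, -65) + 4421892)/(X - 405599) = ((½)*(-2230 - 65)/1044 + 4421892)/(-834694 - 405599) = ((½)*(1/1044)*(-2295) + 4421892)/(-1240293) = (-255/232 + 4421892)*(-1/1240293) = (1025878689/232)*(-1/1240293) = -341959563/95915992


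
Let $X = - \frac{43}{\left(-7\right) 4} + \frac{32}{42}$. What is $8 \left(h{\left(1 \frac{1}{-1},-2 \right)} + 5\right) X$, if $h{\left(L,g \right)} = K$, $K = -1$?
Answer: $\frac{1544}{21} \approx 73.524$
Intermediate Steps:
$X = \frac{193}{84}$ ($X = - \frac{43}{-28} + 32 \cdot \frac{1}{42} = \left(-43\right) \left(- \frac{1}{28}\right) + \frac{16}{21} = \frac{43}{28} + \frac{16}{21} = \frac{193}{84} \approx 2.2976$)
$h{\left(L,g \right)} = -1$
$8 \left(h{\left(1 \frac{1}{-1},-2 \right)} + 5\right) X = 8 \left(-1 + 5\right) \frac{193}{84} = 8 \cdot 4 \cdot \frac{193}{84} = 32 \cdot \frac{193}{84} = \frac{1544}{21}$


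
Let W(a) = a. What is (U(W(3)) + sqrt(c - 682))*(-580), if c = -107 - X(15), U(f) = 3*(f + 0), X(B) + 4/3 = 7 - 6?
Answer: -5220 - 7540*I*sqrt(42)/3 ≈ -5220.0 - 16288.0*I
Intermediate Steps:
X(B) = -1/3 (X(B) = -4/3 + (7 - 6) = -4/3 + 1 = -1/3)
U(f) = 3*f
c = -320/3 (c = -107 - 1*(-1/3) = -107 + 1/3 = -320/3 ≈ -106.67)
(U(W(3)) + sqrt(c - 682))*(-580) = (3*3 + sqrt(-320/3 - 682))*(-580) = (9 + sqrt(-2366/3))*(-580) = (9 + 13*I*sqrt(42)/3)*(-580) = -5220 - 7540*I*sqrt(42)/3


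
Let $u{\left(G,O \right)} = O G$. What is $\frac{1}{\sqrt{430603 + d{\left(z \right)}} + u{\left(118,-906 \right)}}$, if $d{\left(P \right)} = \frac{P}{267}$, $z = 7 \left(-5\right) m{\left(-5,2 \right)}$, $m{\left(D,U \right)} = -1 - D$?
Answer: $- \frac{28544436}{3051513593027} - \frac{\sqrt{30697219887}}{3051513593027} \approx -9.4116 \cdot 10^{-6}$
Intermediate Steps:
$z = -140$ ($z = 7 \left(-5\right) \left(-1 - -5\right) = - 35 \left(-1 + 5\right) = \left(-35\right) 4 = -140$)
$d{\left(P \right)} = \frac{P}{267}$ ($d{\left(P \right)} = P \frac{1}{267} = \frac{P}{267}$)
$u{\left(G,O \right)} = G O$
$\frac{1}{\sqrt{430603 + d{\left(z \right)}} + u{\left(118,-906 \right)}} = \frac{1}{\sqrt{430603 + \frac{1}{267} \left(-140\right)} + 118 \left(-906\right)} = \frac{1}{\sqrt{430603 - \frac{140}{267}} - 106908} = \frac{1}{\sqrt{\frac{114970861}{267}} - 106908} = \frac{1}{\frac{\sqrt{30697219887}}{267} - 106908} = \frac{1}{-106908 + \frac{\sqrt{30697219887}}{267}}$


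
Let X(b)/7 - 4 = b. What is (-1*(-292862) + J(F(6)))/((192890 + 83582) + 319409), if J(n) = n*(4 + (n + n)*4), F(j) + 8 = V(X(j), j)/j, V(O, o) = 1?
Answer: 2639894/5362929 ≈ 0.49225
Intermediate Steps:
X(b) = 28 + 7*b
F(j) = -8 + 1/j
J(n) = n*(4 + 8*n) (J(n) = n*(4 + (2*n)*4) = n*(4 + 8*n))
(-1*(-292862) + J(F(6)))/((192890 + 83582) + 319409) = (-1*(-292862) + 4*(-8 + 1/6)*(1 + 2*(-8 + 1/6)))/((192890 + 83582) + 319409) = (292862 + 4*(-8 + ⅙)*(1 + 2*(-8 + ⅙)))/(276472 + 319409) = (292862 + 4*(-47/6)*(1 + 2*(-47/6)))/595881 = (292862 + 4*(-47/6)*(1 - 47/3))*(1/595881) = (292862 + 4*(-47/6)*(-44/3))*(1/595881) = (292862 + 4136/9)*(1/595881) = (2639894/9)*(1/595881) = 2639894/5362929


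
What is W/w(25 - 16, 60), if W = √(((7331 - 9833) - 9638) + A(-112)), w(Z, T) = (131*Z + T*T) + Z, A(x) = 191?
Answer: I*√11949/4788 ≈ 0.02283*I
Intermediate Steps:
w(Z, T) = T² + 132*Z (w(Z, T) = (131*Z + T²) + Z = (T² + 131*Z) + Z = T² + 132*Z)
W = I*√11949 (W = √(((7331 - 9833) - 9638) + 191) = √((-2502 - 9638) + 191) = √(-12140 + 191) = √(-11949) = I*√11949 ≈ 109.31*I)
W/w(25 - 16, 60) = (I*√11949)/(60² + 132*(25 - 16)) = (I*√11949)/(3600 + 132*9) = (I*√11949)/(3600 + 1188) = (I*√11949)/4788 = (I*√11949)*(1/4788) = I*√11949/4788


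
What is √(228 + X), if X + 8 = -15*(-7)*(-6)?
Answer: I*√410 ≈ 20.248*I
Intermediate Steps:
X = -638 (X = -8 - 15*(-7)*(-6) = -8 + 105*(-6) = -8 - 630 = -638)
√(228 + X) = √(228 - 638) = √(-410) = I*√410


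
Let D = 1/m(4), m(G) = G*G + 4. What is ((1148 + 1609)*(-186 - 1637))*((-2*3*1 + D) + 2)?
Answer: 397054869/20 ≈ 1.9853e+7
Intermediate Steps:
m(G) = 4 + G² (m(G) = G² + 4 = 4 + G²)
D = 1/20 (D = 1/(4 + 4²) = 1/(4 + 16) = 1/20 ≈ 0.050000)
((1148 + 1609)*(-186 - 1637))*((-2*3*1 + D) + 2) = ((1148 + 1609)*(-186 - 1637))*((-2*3*1 + 1/20) + 2) = (2757*(-1823))*((-6*1 + 1/20) + 2) = -5026011*((-6 + 1/20) + 2) = -5026011*(-119/20 + 2) = -5026011*(-79/20) = 397054869/20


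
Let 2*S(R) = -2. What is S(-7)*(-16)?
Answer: 16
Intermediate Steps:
S(R) = -1 (S(R) = (1/2)*(-2) = -1)
S(-7)*(-16) = -1*(-16) = 16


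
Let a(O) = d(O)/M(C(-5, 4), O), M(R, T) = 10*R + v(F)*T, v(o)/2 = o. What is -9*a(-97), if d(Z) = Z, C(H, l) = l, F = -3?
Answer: 873/622 ≈ 1.4035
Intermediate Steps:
v(o) = 2*o
M(R, T) = -6*T + 10*R (M(R, T) = 10*R + (2*(-3))*T = 10*R - 6*T = -6*T + 10*R)
a(O) = O/(40 - 6*O) (a(O) = O/(-6*O + 10*4) = O/(-6*O + 40) = O/(40 - 6*O))
-9*a(-97) = -(-9)*(-97)/(-40 + 6*(-97)) = -(-9)*(-97)/(-40 - 582) = -(-9)*(-97)/(-622) = -(-9)*(-97)*(-1)/622 = -9*(-97/622) = 873/622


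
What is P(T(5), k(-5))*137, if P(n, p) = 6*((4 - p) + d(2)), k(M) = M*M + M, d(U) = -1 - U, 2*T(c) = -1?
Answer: -15618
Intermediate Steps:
T(c) = -½ (T(c) = (½)*(-1) = -½)
k(M) = M + M² (k(M) = M² + M = M + M²)
P(n, p) = 6 - 6*p (P(n, p) = 6*((4 - p) + (-1 - 1*2)) = 6*((4 - p) + (-1 - 2)) = 6*((4 - p) - 3) = 6*(1 - p) = 6 - 6*p)
P(T(5), k(-5))*137 = (6 - (-30)*(1 - 5))*137 = (6 - (-30)*(-4))*137 = (6 - 6*20)*137 = (6 - 120)*137 = -114*137 = -15618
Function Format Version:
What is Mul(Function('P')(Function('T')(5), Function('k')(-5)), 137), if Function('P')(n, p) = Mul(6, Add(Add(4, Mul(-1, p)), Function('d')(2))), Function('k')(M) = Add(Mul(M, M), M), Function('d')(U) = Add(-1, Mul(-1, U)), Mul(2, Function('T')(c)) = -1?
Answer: -15618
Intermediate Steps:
Function('T')(c) = Rational(-1, 2) (Function('T')(c) = Mul(Rational(1, 2), -1) = Rational(-1, 2))
Function('k')(M) = Add(M, Pow(M, 2)) (Function('k')(M) = Add(Pow(M, 2), M) = Add(M, Pow(M, 2)))
Function('P')(n, p) = Add(6, Mul(-6, p)) (Function('P')(n, p) = Mul(6, Add(Add(4, Mul(-1, p)), Add(-1, Mul(-1, 2)))) = Mul(6, Add(Add(4, Mul(-1, p)), Add(-1, -2))) = Mul(6, Add(Add(4, Mul(-1, p)), -3)) = Mul(6, Add(1, Mul(-1, p))) = Add(6, Mul(-6, p)))
Mul(Function('P')(Function('T')(5), Function('k')(-5)), 137) = Mul(Add(6, Mul(-6, Mul(-5, Add(1, -5)))), 137) = Mul(Add(6, Mul(-6, Mul(-5, -4))), 137) = Mul(Add(6, Mul(-6, 20)), 137) = Mul(Add(6, -120), 137) = Mul(-114, 137) = -15618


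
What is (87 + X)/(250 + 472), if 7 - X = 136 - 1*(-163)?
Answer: -205/722 ≈ -0.28393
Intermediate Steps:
X = -292 (X = 7 - (136 - 1*(-163)) = 7 - (136 + 163) = 7 - 1*299 = 7 - 299 = -292)
(87 + X)/(250 + 472) = (87 - 292)/(250 + 472) = -205/722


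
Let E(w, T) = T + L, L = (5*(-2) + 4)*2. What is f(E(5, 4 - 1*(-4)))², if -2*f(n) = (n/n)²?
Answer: ¼ ≈ 0.25000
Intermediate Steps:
L = -12 (L = (-10 + 4)*2 = -6*2 = -12)
E(w, T) = -12 + T (E(w, T) = T - 12 = -12 + T)
f(n) = -½ (f(n) = -(n/n)²/2 = -½*1² = -½*1 = -½)
f(E(5, 4 - 1*(-4)))² = (-½)² = ¼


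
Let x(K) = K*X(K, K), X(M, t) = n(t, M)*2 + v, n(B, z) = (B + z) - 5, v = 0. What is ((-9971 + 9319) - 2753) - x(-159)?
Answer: -106119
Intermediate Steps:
n(B, z) = -5 + B + z
X(M, t) = -10 + 2*M + 2*t (X(M, t) = (-5 + t + M)*2 + 0 = (-5 + M + t)*2 + 0 = (-10 + 2*M + 2*t) + 0 = -10 + 2*M + 2*t)
x(K) = K*(-10 + 4*K) (x(K) = K*(-10 + 2*K + 2*K) = K*(-10 + 4*K))
((-9971 + 9319) - 2753) - x(-159) = ((-9971 + 9319) - 2753) - 2*(-159)*(-5 + 2*(-159)) = (-652 - 2753) - 2*(-159)*(-5 - 318) = -3405 - 2*(-159)*(-323) = -3405 - 1*102714 = -3405 - 102714 = -106119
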